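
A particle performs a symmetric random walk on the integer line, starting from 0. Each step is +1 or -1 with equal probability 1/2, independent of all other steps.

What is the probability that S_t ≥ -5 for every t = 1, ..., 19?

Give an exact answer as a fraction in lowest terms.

Answer: 54587/65536

Derivation:
Let f(t,s) = #length-t paths at position s with S_1..S_t all ≥ -5.
f(t,s) = f(t-1,s-1) + f(t-1,s+1) for s ≥ -5; f(t,s) = 0 for s < -5.
t=0: f(0,0)=1
t=1: f(1,-1)=1 f(1,1)=1
t=2: f(2,-2)=1 f(2,0)=2 f(2,2)=1
t=3: f(3,-3)=1 f(3,-1)=3 f(3,1)=3 f(3,3)=1
t=4: f(4,-4)=1 f(4,-2)=4 f(4,0)=6 f(4,2)=4 f(4,4)=1
t=5: f(5,-5)=1 f(5,-3)=5 f(5,-1)=10 f(5,1)=10 f(5,3)=5 f(5,5)=1
t=6: f(6,-4)=6 f(6,-2)=15 f(6,0)=20 f(6,2)=15 f(6,4)=6 f(6,6)=1
t=7: f(7,-5)=6 f(7,-3)=21 f(7,-1)=35 f(7,1)=35 f(7,3)=21 f(7,5)=7 f(7,7)=1
t=8: f(8,-4)=27 f(8,-2)=56 f(8,0)=70 f(8,2)=56 f(8,4)=28 f(8,6)=8 f(8,8)=1
t=9: f(9,-5)=27 f(9,-3)=83 f(9,-1)=126 f(9,1)=126 f(9,3)=84 f(9,5)=36 f(9,7)=9 f(9,9)=1
t=10: f(10,-4)=110 f(10,-2)=209 f(10,0)=252 f(10,2)=210 f(10,4)=120 f(10,6)=45 f(10,8)=10 f(10,10)=1
t=11: f(11,-5)=110 f(11,-3)=319 f(11,-1)=461 f(11,1)=462 f(11,3)=330 f(11,5)=165 f(11,7)=55 f(11,9)=11 f(11,11)=1
t=12: f(12,-4)=429 f(12,-2)=780 f(12,0)=923 f(12,2)=792 f(12,4)=495 f(12,6)=220 f(12,8)=66 f(12,10)=12 f(12,12)=1
t=13: f(13,-5)=429 f(13,-3)=1209 f(13,-1)=1703 f(13,1)=1715 f(13,3)=1287 f(13,5)=715 f(13,7)=286 f(13,9)=78 f(13,11)=13 f(13,13)=1
t=14: f(14,-4)=1638 f(14,-2)=2912 f(14,0)=3418 f(14,2)=3002 f(14,4)=2002 f(14,6)=1001 f(14,8)=364 f(14,10)=91 f(14,12)=14 f(14,14)=1
t=15: f(15,-5)=1638 f(15,-3)=4550 f(15,-1)=6330 f(15,1)=6420 f(15,3)=5004 f(15,5)=3003 f(15,7)=1365 f(15,9)=455 f(15,11)=105 f(15,13)=15 f(15,15)=1
t=16: f(16,-4)=6188 f(16,-2)=10880 f(16,0)=12750 f(16,2)=11424 f(16,4)=8007 f(16,6)=4368 f(16,8)=1820 f(16,10)=560 f(16,12)=120 f(16,14)=16 f(16,16)=1
t=17: f(17,-5)=6188 f(17,-3)=17068 f(17,-1)=23630 f(17,1)=24174 f(17,3)=19431 f(17,5)=12375 f(17,7)=6188 f(17,9)=2380 f(17,11)=680 f(17,13)=136 f(17,15)=17 f(17,17)=1
t=18: f(18,-4)=23256 f(18,-2)=40698 f(18,0)=47804 f(18,2)=43605 f(18,4)=31806 f(18,6)=18563 f(18,8)=8568 f(18,10)=3060 f(18,12)=816 f(18,14)=153 f(18,16)=18 f(18,18)=1
t=19: f(19,-5)=23256 f(19,-3)=63954 f(19,-1)=88502 f(19,1)=91409 f(19,3)=75411 f(19,5)=50369 f(19,7)=27131 f(19,9)=11628 f(19,11)=3876 f(19,13)=969 f(19,15)=171 f(19,17)=19 f(19,19)=1
Σ_s f(19,s) = 436696
P = 436696/524288 = 54587/65536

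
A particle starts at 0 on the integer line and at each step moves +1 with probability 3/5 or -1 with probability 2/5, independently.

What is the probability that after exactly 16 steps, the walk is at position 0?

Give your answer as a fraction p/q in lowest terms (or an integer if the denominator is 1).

To be at 0 after 16 steps: need exactly 8 steps of +1 and 8 of -1.
Number of such sequences: C(16,8) = 12870
Each has probability (3/5)^8 · (2/5)^8 = 1679616/152587890625
P = 12870 · 1679616/152587890625 = 4323331584/30517578125

Answer: 4323331584/30517578125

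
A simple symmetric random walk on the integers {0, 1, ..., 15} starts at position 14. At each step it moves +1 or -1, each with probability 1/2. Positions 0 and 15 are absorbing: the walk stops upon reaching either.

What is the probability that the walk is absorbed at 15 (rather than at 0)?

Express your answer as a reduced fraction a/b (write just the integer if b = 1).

Answer: 14/15

Derivation:
Symmetric walk (p = 1/2): the harmonic-function argument gives P(hit 15 before 0 | start at 14) = a/N.
P = 14/15 = 14/15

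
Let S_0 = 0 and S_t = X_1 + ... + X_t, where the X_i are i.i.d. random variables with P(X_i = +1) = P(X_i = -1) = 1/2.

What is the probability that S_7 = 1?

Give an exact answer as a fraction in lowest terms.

Answer: 35/128

Derivation:
To reach position 1 after 7 steps: need 4 steps of +1 and 3 of -1.
Favorable paths: C(7,4) = 35
Total paths: 2^7 = 128
P = 35/128 = 35/128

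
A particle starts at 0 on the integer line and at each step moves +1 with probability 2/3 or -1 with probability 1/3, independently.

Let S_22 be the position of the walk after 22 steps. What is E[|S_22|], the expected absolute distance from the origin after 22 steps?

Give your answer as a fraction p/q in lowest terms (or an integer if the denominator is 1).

Answer: 236264907934/31381059609

Derivation:
S_22 takes values m ≡ 0 (mod 2) with |m| ≤ 22; P(S_22=m) = C(22,(22+m)/2) · (2/3)^((22+m)/2) · (1/3)^((22-m)/2).
Distribution: P(S=-22)=1/31381059609, P(S=-20)=44/31381059609, P(S=-18)=308/10460353203, P(S=-16)=12320/31381059609, P(S=-14)=117040/31381059609, P(S=-12)=93632/3486784401, P(S=-10)=1591744/10460353203, P(S=-8)=7276544/10460353203, P(S=-6)=9095680/3486784401, P(S=-4)=254679040/31381059609, P(S=-2)=662165504/31381059609, P(S=0)=481574912/10460353203, P(S=2)=2648662016/31381059609, P(S=4)=4074864640/31381059609, P(S=6)=582123520/3486784401, P(S=8)=1862795264/10460353203, P(S=10)=1629945856/10460353203, P(S=12)=383516672/3486784401, P(S=14)=1917583360/31381059609, P(S=16)=807403520/31381059609, P(S=18)=80740352/10460353203, P(S=20)=46137344/31381059609, P(S=22)=4194304/31381059609
E[|S_22|] = Σ_m |m|·P(S_22=m) = 236264907934/31381059609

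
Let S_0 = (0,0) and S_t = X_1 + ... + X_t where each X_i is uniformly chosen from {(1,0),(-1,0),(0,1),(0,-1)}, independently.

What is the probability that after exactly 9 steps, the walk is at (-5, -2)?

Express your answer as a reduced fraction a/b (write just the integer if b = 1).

Let h be the number of horizontal steps (so 9-h are vertical). To end at (-5,-2) need (h-5)/2 right-steps and ((9-h)-2)/2 up-steps.
Sum over h with 5 ≤ h ≤ 7, h ≡ 1 (mod 2), 9-h ≡ 0 (mod 2):
h=5: C(9,5)·C(5,0)·C(4,1) = 126·1·4 = 504
h=7: C(9,7)·C(7,1)·C(2,0) = 36·7·1 = 252
Total favorable: 756
Total paths: 4^9 = 262144
P = 756/262144 = 189/65536

Answer: 189/65536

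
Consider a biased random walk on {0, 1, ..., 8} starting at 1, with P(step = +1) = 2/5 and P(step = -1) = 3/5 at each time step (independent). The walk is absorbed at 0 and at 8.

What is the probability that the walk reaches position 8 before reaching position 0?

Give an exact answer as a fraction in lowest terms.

Biased walk: p = 2/5, q = 3/5, r = q/p = 3/2
Gambler's ruin: P(hit 8 before 0 | start at 1) = (1 - r^a)/(1 - r^N)
r^1 = 3/2; r^8 = 6561/256
P = (1 - 3/2) / (1 - 6561/256) = -1/2 / -6305/256 = 128/6305

Answer: 128/6305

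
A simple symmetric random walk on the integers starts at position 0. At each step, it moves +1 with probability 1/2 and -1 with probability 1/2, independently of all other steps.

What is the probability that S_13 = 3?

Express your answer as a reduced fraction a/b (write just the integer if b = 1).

Answer: 1287/8192

Derivation:
To reach position 3 after 13 steps: need 8 steps of +1 and 5 of -1.
Favorable paths: C(13,8) = 1287
Total paths: 2^13 = 8192
P = 1287/8192 = 1287/8192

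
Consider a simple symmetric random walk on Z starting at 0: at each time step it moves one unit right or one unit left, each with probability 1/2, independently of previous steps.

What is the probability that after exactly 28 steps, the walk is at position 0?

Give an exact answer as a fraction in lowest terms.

Answer: 5014575/33554432

Derivation:
To return to 0 after 28 steps: need exactly 14 steps of +1 and 14 of -1.
Favorable paths: C(28,14) = 40116600
Total paths: 2^28 = 268435456
P = 40116600/268435456 = 5014575/33554432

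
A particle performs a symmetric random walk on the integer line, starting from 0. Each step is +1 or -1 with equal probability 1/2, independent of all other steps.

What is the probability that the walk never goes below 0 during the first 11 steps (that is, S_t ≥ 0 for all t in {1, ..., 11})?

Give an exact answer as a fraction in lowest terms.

Let f(t,s) = #length-t paths at position s with S_1..S_t all ≥ 0.
f(t,s) = f(t-1,s-1) + f(t-1,s+1) for s ≥ 0; f(t,s) = 0 for s < 0.
t=0: f(0,0)=1
t=1: f(1,1)=1
t=2: f(2,0)=1 f(2,2)=1
t=3: f(3,1)=2 f(3,3)=1
t=4: f(4,0)=2 f(4,2)=3 f(4,4)=1
t=5: f(5,1)=5 f(5,3)=4 f(5,5)=1
t=6: f(6,0)=5 f(6,2)=9 f(6,4)=5 f(6,6)=1
t=7: f(7,1)=14 f(7,3)=14 f(7,5)=6 f(7,7)=1
t=8: f(8,0)=14 f(8,2)=28 f(8,4)=20 f(8,6)=7 f(8,8)=1
t=9: f(9,1)=42 f(9,3)=48 f(9,5)=27 f(9,7)=8 f(9,9)=1
t=10: f(10,0)=42 f(10,2)=90 f(10,4)=75 f(10,6)=35 f(10,8)=9 f(10,10)=1
t=11: f(11,1)=132 f(11,3)=165 f(11,5)=110 f(11,7)=44 f(11,9)=10 f(11,11)=1
Σ_s f(11,s) = 462
P = 462/2048 = 231/1024

Answer: 231/1024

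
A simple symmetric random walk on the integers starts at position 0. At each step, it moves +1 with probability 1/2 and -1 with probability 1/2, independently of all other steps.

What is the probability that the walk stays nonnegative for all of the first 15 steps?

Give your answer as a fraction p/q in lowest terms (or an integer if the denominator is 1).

Answer: 6435/32768

Derivation:
Let f(t,s) = #length-t paths at position s with S_1..S_t all ≥ 0.
f(t,s) = f(t-1,s-1) + f(t-1,s+1) for s ≥ 0; f(t,s) = 0 for s < 0.
t=0: f(0,0)=1
t=1: f(1,1)=1
t=2: f(2,0)=1 f(2,2)=1
t=3: f(3,1)=2 f(3,3)=1
t=4: f(4,0)=2 f(4,2)=3 f(4,4)=1
t=5: f(5,1)=5 f(5,3)=4 f(5,5)=1
t=6: f(6,0)=5 f(6,2)=9 f(6,4)=5 f(6,6)=1
t=7: f(7,1)=14 f(7,3)=14 f(7,5)=6 f(7,7)=1
t=8: f(8,0)=14 f(8,2)=28 f(8,4)=20 f(8,6)=7 f(8,8)=1
t=9: f(9,1)=42 f(9,3)=48 f(9,5)=27 f(9,7)=8 f(9,9)=1
t=10: f(10,0)=42 f(10,2)=90 f(10,4)=75 f(10,6)=35 f(10,8)=9 f(10,10)=1
t=11: f(11,1)=132 f(11,3)=165 f(11,5)=110 f(11,7)=44 f(11,9)=10 f(11,11)=1
t=12: f(12,0)=132 f(12,2)=297 f(12,4)=275 f(12,6)=154 f(12,8)=54 f(12,10)=11 f(12,12)=1
t=13: f(13,1)=429 f(13,3)=572 f(13,5)=429 f(13,7)=208 f(13,9)=65 f(13,11)=12 f(13,13)=1
t=14: f(14,0)=429 f(14,2)=1001 f(14,4)=1001 f(14,6)=637 f(14,8)=273 f(14,10)=77 f(14,12)=13 f(14,14)=1
t=15: f(15,1)=1430 f(15,3)=2002 f(15,5)=1638 f(15,7)=910 f(15,9)=350 f(15,11)=90 f(15,13)=14 f(15,15)=1
Σ_s f(15,s) = 6435
P = 6435/32768 = 6435/32768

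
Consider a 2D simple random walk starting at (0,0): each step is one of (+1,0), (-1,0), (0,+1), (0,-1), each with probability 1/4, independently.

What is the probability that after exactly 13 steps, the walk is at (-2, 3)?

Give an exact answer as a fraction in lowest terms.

Answer: 306735/16777216

Derivation:
Let h be the number of horizontal steps (so 13-h are vertical). To end at (-2,3) need (h-2)/2 right-steps and ((13-h)+3)/2 up-steps.
Sum over h with 2 ≤ h ≤ 10, h ≡ 0 (mod 2), 13-h ≡ 1 (mod 2):
h=2: C(13,2)·C(2,0)·C(11,7) = 78·1·330 = 25740
h=4: C(13,4)·C(4,1)·C(9,6) = 715·4·84 = 240240
h=6: C(13,6)·C(6,2)·C(7,5) = 1716·15·21 = 540540
h=8: C(13,8)·C(8,3)·C(5,4) = 1287·56·5 = 360360
h=10: C(13,10)·C(10,4)·C(3,3) = 286·210·1 = 60060
Total favorable: 1226940
Total paths: 4^13 = 67108864
P = 1226940/67108864 = 306735/16777216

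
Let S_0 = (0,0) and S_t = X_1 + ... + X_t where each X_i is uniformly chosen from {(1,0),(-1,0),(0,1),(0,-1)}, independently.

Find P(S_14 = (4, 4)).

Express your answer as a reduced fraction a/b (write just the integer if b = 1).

Let h be the number of horizontal steps (so 14-h are vertical). To end at (4,4) need (h+4)/2 right-steps and ((14-h)+4)/2 up-steps.
Sum over h with 4 ≤ h ≤ 10, h ≡ 0 (mod 2), 14-h ≡ 0 (mod 2):
h=4: C(14,4)·C(4,4)·C(10,7) = 1001·1·120 = 120120
h=6: C(14,6)·C(6,5)·C(8,6) = 3003·6·28 = 504504
h=8: C(14,8)·C(8,6)·C(6,5) = 3003·28·6 = 504504
h=10: C(14,10)·C(10,7)·C(4,4) = 1001·120·1 = 120120
Total favorable: 1249248
Total paths: 4^14 = 268435456
P = 1249248/268435456 = 39039/8388608

Answer: 39039/8388608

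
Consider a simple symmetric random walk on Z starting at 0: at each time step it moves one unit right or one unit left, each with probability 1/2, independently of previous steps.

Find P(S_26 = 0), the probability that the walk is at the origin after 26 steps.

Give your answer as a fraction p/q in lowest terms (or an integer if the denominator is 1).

To return to 0 after 26 steps: need exactly 13 steps of +1 and 13 of -1.
Favorable paths: C(26,13) = 10400600
Total paths: 2^26 = 67108864
P = 10400600/67108864 = 1300075/8388608

Answer: 1300075/8388608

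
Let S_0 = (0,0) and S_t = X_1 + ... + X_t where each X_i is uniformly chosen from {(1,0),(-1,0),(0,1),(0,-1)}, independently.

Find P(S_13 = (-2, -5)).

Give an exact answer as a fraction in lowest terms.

Answer: 184041/33554432

Derivation:
Let h be the number of horizontal steps (so 13-h are vertical). To end at (-2,-5) need (h-2)/2 right-steps and ((13-h)-5)/2 up-steps.
Sum over h with 2 ≤ h ≤ 8, h ≡ 0 (mod 2), 13-h ≡ 1 (mod 2):
h=2: C(13,2)·C(2,0)·C(11,3) = 78·1·165 = 12870
h=4: C(13,4)·C(4,1)·C(9,2) = 715·4·36 = 102960
h=6: C(13,6)·C(6,2)·C(7,1) = 1716·15·7 = 180180
h=8: C(13,8)·C(8,3)·C(5,0) = 1287·56·1 = 72072
Total favorable: 368082
Total paths: 4^13 = 67108864
P = 368082/67108864 = 184041/33554432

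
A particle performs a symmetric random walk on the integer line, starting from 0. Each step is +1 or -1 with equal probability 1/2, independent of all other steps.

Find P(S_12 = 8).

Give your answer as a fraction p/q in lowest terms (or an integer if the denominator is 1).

To reach position 8 after 12 steps: need 10 steps of +1 and 2 of -1.
Favorable paths: C(12,10) = 66
Total paths: 2^12 = 4096
P = 66/4096 = 33/2048

Answer: 33/2048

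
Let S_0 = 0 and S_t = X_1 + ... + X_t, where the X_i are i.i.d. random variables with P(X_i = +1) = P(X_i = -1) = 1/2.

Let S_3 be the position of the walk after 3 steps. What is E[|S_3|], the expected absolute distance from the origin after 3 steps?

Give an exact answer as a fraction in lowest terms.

Answer: 3/2

Derivation:
S_3 takes values m ≡ 1 (mod 2) with |m| ≤ 3; P(S_3=m) = C(3,(3+m)/2)/2^3.
Total paths: 2^3 = 8
Distribution: P(S=-3)=1/8, P(S=-1)=3/8, P(S=1)=3/8, P(S=3)=1/8
E[|S_3|] = Σ_m |m|·P(S_3=m) = 12/8 = 3/2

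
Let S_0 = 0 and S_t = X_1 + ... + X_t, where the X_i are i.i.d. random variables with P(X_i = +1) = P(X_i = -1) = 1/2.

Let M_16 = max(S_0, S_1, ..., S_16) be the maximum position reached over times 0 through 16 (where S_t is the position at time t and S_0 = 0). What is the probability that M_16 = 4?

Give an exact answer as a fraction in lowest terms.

Let M_16 = max(S_0,...,S_16). Use the reflection principle: for j ≥ 1, #{paths with M_16 ≥ j} = #{S_16 ≥ j} + #{S_16 ≥ j+1}.
By reflection, #{M_16 ≥ 4} = #{S_16 ≥ 4} + #{S_16 ≥ 5} = 14893 + 6885 = 21778.
#{M_16 ≥ 5} = #{S_16 ≥ 5} + #{S_16 ≥ 6} = 6885 + 6885 = 13770.
#{M_16 = 4} = 21778 - 13770 = 8008.
P(M_16 = 4) = 8008/65536 = 1001/8192

Answer: 1001/8192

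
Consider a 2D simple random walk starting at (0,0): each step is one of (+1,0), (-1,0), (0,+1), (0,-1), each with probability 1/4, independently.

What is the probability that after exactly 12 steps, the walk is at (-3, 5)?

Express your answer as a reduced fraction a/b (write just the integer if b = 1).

Let h be the number of horizontal steps (so 12-h are vertical). To end at (-3,5) need (h-3)/2 right-steps and ((12-h)+5)/2 up-steps.
Sum over h with 3 ≤ h ≤ 7, h ≡ 1 (mod 2), 12-h ≡ 1 (mod 2):
h=3: C(12,3)·C(3,0)·C(9,7) = 220·1·36 = 7920
h=5: C(12,5)·C(5,1)·C(7,6) = 792·5·7 = 27720
h=7: C(12,7)·C(7,2)·C(5,5) = 792·21·1 = 16632
Total favorable: 52272
Total paths: 4^12 = 16777216
P = 52272/16777216 = 3267/1048576

Answer: 3267/1048576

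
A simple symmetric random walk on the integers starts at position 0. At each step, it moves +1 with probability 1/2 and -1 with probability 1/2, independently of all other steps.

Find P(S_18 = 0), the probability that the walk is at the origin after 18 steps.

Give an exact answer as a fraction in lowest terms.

Answer: 12155/65536

Derivation:
To return to 0 after 18 steps: need exactly 9 steps of +1 and 9 of -1.
Favorable paths: C(18,9) = 48620
Total paths: 2^18 = 262144
P = 48620/262144 = 12155/65536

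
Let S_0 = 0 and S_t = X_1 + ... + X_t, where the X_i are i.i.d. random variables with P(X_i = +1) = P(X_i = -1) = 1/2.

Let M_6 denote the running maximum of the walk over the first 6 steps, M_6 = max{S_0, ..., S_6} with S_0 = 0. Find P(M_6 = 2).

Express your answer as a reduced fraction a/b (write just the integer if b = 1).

Answer: 15/64

Derivation:
Let M_6 = max(S_0,...,S_6). Use the reflection principle: for j ≥ 1, #{paths with M_6 ≥ j} = #{S_6 ≥ j} + #{S_6 ≥ j+1}.
By reflection, #{M_6 ≥ 2} = #{S_6 ≥ 2} + #{S_6 ≥ 3} = 22 + 7 = 29.
#{M_6 ≥ 3} = #{S_6 ≥ 3} + #{S_6 ≥ 4} = 7 + 7 = 14.
#{M_6 = 2} = 29 - 14 = 15.
P(M_6 = 2) = 15/64 = 15/64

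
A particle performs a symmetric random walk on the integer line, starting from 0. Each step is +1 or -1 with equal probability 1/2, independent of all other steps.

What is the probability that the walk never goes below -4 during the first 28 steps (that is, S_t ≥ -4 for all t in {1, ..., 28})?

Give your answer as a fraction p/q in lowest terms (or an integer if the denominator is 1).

Let f(t,s) = #length-t paths at position s with S_1..S_t all ≥ -4.
f(t,s) = f(t-1,s-1) + f(t-1,s+1) for s ≥ -4; f(t,s) = 0 for s < -4.
t=0: f(0,0)=1
t=1: f(1,-1)=1 f(1,1)=1
t=2: f(2,-2)=1 f(2,0)=2 f(2,2)=1
t=3: f(3,-3)=1 f(3,-1)=3 f(3,1)=3 f(3,3)=1
t=4: f(4,-4)=1 f(4,-2)=4 f(4,0)=6 f(4,2)=4 f(4,4)=1
t=5: f(5,-3)=5 f(5,-1)=10 f(5,1)=10 f(5,3)=5 f(5,5)=1
t=6: f(6,-4)=5 f(6,-2)=15 f(6,0)=20 f(6,2)=15 f(6,4)=6 f(6,6)=1
t=7: f(7,-3)=20 f(7,-1)=35 f(7,1)=35 f(7,3)=21 f(7,5)=7 f(7,7)=1
t=8: f(8,-4)=20 f(8,-2)=55 f(8,0)=70 f(8,2)=56 f(8,4)=28 f(8,6)=8 f(8,8)=1
t=9: f(9,-3)=75 f(9,-1)=125 f(9,1)=126 f(9,3)=84 f(9,5)=36 f(9,7)=9 f(9,9)=1
t=10: f(10,-4)=75 f(10,-2)=200 f(10,0)=251 f(10,2)=210 f(10,4)=120 f(10,6)=45 f(10,8)=10 f(10,10)=1
t=11: f(11,-3)=275 f(11,-1)=451 f(11,1)=461 f(11,3)=330 f(11,5)=165 f(11,7)=55 f(11,9)=11 f(11,11)=1
t=12: f(12,-4)=275 f(12,-2)=726 f(12,0)=912 f(12,2)=791 f(12,4)=495 f(12,6)=220 f(12,8)=66 f(12,10)=12 f(12,12)=1
t=13: f(13,-3)=1001 f(13,-1)=1638 f(13,1)=1703 f(13,3)=1286 f(13,5)=715 f(13,7)=286 f(13,9)=78 f(13,11)=13 f(13,13)=1
t=14: f(14,-4)=1001 f(14,-2)=2639 f(14,0)=3341 f(14,2)=2989 f(14,4)=2001 f(14,6)=1001 f(14,8)=364 f(14,10)=91 f(14,12)=14 f(14,14)=1
t=15: f(15,-3)=3640 f(15,-1)=5980 f(15,1)=6330 f(15,3)=4990 f(15,5)=3002 f(15,7)=1365 f(15,9)=455 f(15,11)=105 f(15,13)=15 f(15,15)=1
t=16: f(16,-4)=3640 f(16,-2)=9620 f(16,0)=12310 f(16,2)=11320 f(16,4)=7992 f(16,6)=4367 f(16,8)=1820 f(16,10)=560 f(16,12)=120 f(16,14)=16 f(16,16)=1
t=17: f(17,-3)=13260 f(17,-1)=21930 f(17,1)=23630 f(17,3)=19312 f(17,5)=12359 f(17,7)=6187 f(17,9)=2380 f(17,11)=680 f(17,13)=136 f(17,15)=17 f(17,17)=1
t=18: f(18,-4)=13260 f(18,-2)=35190 f(18,0)=45560 f(18,2)=42942 f(18,4)=31671 f(18,6)=18546 f(18,8)=8567 f(18,10)=3060 f(18,12)=816 f(18,14)=153 f(18,16)=18 f(18,18)=1
t=19: f(19,-3)=48450 f(19,-1)=80750 f(19,1)=88502 f(19,3)=74613 f(19,5)=50217 f(19,7)=27113 f(19,9)=11627 f(19,11)=3876 f(19,13)=969 f(19,15)=171 f(19,17)=19 f(19,19)=1
t=20: f(20,-4)=48450 f(20,-2)=129200 f(20,0)=169252 f(20,2)=163115 f(20,4)=124830 f(20,6)=77330 f(20,8)=38740 f(20,10)=15503 f(20,12)=4845 f(20,14)=1140 f(20,16)=190 f(20,18)=20 f(20,20)=1
t=21: f(21,-3)=177650 f(21,-1)=298452 f(21,1)=332367 f(21,3)=287945 f(21,5)=202160 f(21,7)=116070 f(21,9)=54243 f(21,11)=20348 f(21,13)=5985 f(21,15)=1330 f(21,17)=210 f(21,19)=21 f(21,21)=1
t=22: f(22,-4)=177650 f(22,-2)=476102 f(22,0)=630819 f(22,2)=620312 f(22,4)=490105 f(22,6)=318230 f(22,8)=170313 f(22,10)=74591 f(22,12)=26333 f(22,14)=7315 f(22,16)=1540 f(22,18)=231 f(22,20)=22 f(22,22)=1
t=23: f(23,-3)=653752 f(23,-1)=1106921 f(23,1)=1251131 f(23,3)=1110417 f(23,5)=808335 f(23,7)=488543 f(23,9)=244904 f(23,11)=100924 f(23,13)=33648 f(23,15)=8855 f(23,17)=1771 f(23,19)=253 f(23,21)=23 f(23,23)=1
t=24: f(24,-4)=653752 f(24,-2)=1760673 f(24,0)=2358052 f(24,2)=2361548 f(24,4)=1918752 f(24,6)=1296878 f(24,8)=733447 f(24,10)=345828 f(24,12)=134572 f(24,14)=42503 f(24,16)=10626 f(24,18)=2024 f(24,20)=276 f(24,22)=24 f(24,24)=1
t=25: f(25,-3)=2414425 f(25,-1)=4118725 f(25,1)=4719600 f(25,3)=4280300 f(25,5)=3215630 f(25,7)=2030325 f(25,9)=1079275 f(25,11)=480400 f(25,13)=177075 f(25,15)=53129 f(25,17)=12650 f(25,19)=2300 f(25,21)=300 f(25,23)=25 f(25,25)=1
t=26: f(26,-4)=2414425 f(26,-2)=6533150 f(26,0)=8838325 f(26,2)=8999900 f(26,4)=7495930 f(26,6)=5245955 f(26,8)=3109600 f(26,10)=1559675 f(26,12)=657475 f(26,14)=230204 f(26,16)=65779 f(26,18)=14950 f(26,20)=2600 f(26,22)=325 f(26,24)=26 f(26,26)=1
t=27: f(27,-3)=8947575 f(27,-1)=15371475 f(27,1)=17838225 f(27,3)=16495830 f(27,5)=12741885 f(27,7)=8355555 f(27,9)=4669275 f(27,11)=2217150 f(27,13)=887679 f(27,15)=295983 f(27,17)=80729 f(27,19)=17550 f(27,21)=2925 f(27,23)=351 f(27,25)=27 f(27,27)=1
t=28: f(28,-4)=8947575 f(28,-2)=24319050 f(28,0)=33209700 f(28,2)=34334055 f(28,4)=29237715 f(28,6)=21097440 f(28,8)=13024830 f(28,10)=6886425 f(28,12)=3104829 f(28,14)=1183662 f(28,16)=376712 f(28,18)=98279 f(28,20)=20475 f(28,22)=3276 f(28,24)=378 f(28,26)=28 f(28,28)=1
Σ_s f(28,s) = 175844430
P = 175844430/268435456 = 87922215/134217728

Answer: 87922215/134217728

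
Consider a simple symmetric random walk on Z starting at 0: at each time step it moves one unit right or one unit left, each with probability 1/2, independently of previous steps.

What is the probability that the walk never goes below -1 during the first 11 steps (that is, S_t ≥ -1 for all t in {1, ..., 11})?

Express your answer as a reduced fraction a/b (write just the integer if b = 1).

Answer: 231/512

Derivation:
Let f(t,s) = #length-t paths at position s with S_1..S_t all ≥ -1.
f(t,s) = f(t-1,s-1) + f(t-1,s+1) for s ≥ -1; f(t,s) = 0 for s < -1.
t=0: f(0,0)=1
t=1: f(1,-1)=1 f(1,1)=1
t=2: f(2,0)=2 f(2,2)=1
t=3: f(3,-1)=2 f(3,1)=3 f(3,3)=1
t=4: f(4,0)=5 f(4,2)=4 f(4,4)=1
t=5: f(5,-1)=5 f(5,1)=9 f(5,3)=5 f(5,5)=1
t=6: f(6,0)=14 f(6,2)=14 f(6,4)=6 f(6,6)=1
t=7: f(7,-1)=14 f(7,1)=28 f(7,3)=20 f(7,5)=7 f(7,7)=1
t=8: f(8,0)=42 f(8,2)=48 f(8,4)=27 f(8,6)=8 f(8,8)=1
t=9: f(9,-1)=42 f(9,1)=90 f(9,3)=75 f(9,5)=35 f(9,7)=9 f(9,9)=1
t=10: f(10,0)=132 f(10,2)=165 f(10,4)=110 f(10,6)=44 f(10,8)=10 f(10,10)=1
t=11: f(11,-1)=132 f(11,1)=297 f(11,3)=275 f(11,5)=154 f(11,7)=54 f(11,9)=11 f(11,11)=1
Σ_s f(11,s) = 924
P = 924/2048 = 231/512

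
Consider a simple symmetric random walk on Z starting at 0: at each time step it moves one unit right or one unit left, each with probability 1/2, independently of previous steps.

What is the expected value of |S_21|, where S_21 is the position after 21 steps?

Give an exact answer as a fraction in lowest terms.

Answer: 969969/262144

Derivation:
S_21 takes values m ≡ 1 (mod 2) with |m| ≤ 21; P(S_21=m) = C(21,(21+m)/2)/2^21.
Total paths: 2^21 = 2097152
Distribution: P(S=-21)=1/2097152, P(S=-19)=21/2097152, P(S=-17)=210/2097152, P(S=-15)=1330/2097152, P(S=-13)=5985/2097152, P(S=-11)=20349/2097152, P(S=-9)=54264/2097152, P(S=-7)=116280/2097152, P(S=-5)=203490/2097152, P(S=-3)=293930/2097152, P(S=-1)=352716/2097152, P(S=1)=352716/2097152, P(S=3)=293930/2097152, P(S=5)=203490/2097152, P(S=7)=116280/2097152, P(S=9)=54264/2097152, P(S=11)=20349/2097152, P(S=13)=5985/2097152, P(S=15)=1330/2097152, P(S=17)=210/2097152, P(S=19)=21/2097152, P(S=21)=1/2097152
E[|S_21|] = Σ_m |m|·P(S_21=m) = 7759752/2097152 = 969969/262144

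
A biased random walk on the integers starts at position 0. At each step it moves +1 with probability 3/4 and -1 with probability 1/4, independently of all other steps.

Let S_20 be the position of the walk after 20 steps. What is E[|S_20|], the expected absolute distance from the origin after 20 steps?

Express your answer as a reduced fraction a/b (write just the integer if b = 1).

S_20 takes values m ≡ 0 (mod 2) with |m| ≤ 20; P(S_20=m) = C(20,(20+m)/2) · (3/4)^((20+m)/2) · (1/4)^((20-m)/2).
Distribution: P(S=-20)=1/1099511627776, P(S=-18)=15/274877906944, P(S=-16)=855/549755813888, P(S=-14)=7695/274877906944, P(S=-12)=392445/1099511627776, P(S=-10)=235467/68719476736, P(S=-8)=3532005/137438953472, P(S=-6)=10596015/68719476736, P(S=-4)=413244585/549755813888, P(S=-2)=413244585/137438953472, P(S=0)=2727414261/274877906944, P(S=2)=3719201265/137438953472, P(S=4)=33472811385/549755813888, P(S=6)=7724494935/68719476736, P(S=8)=23173484805/137438953472, P(S=10)=13904090883/68719476736, P(S=12)=208561363245/1099511627776, P(S=14)=36804946455/274877906944, P(S=16)=36804946455/549755813888, P(S=18)=5811307335/274877906944, P(S=20)=3486784401/1099511627776
E[|S_20|] = Σ_m |m|·P(S_20=m) = 688595264765/68719476736

Answer: 688595264765/68719476736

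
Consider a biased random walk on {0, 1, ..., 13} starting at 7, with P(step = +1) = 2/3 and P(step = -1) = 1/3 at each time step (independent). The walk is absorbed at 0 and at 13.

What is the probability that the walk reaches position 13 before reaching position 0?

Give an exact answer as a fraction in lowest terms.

Answer: 8128/8191

Derivation:
Biased walk: p = 2/3, q = 1/3, r = q/p = 1/2
Gambler's ruin: P(hit 13 before 0 | start at 7) = (1 - r^a)/(1 - r^N)
r^7 = 1/128; r^13 = 1/8192
P = (1 - 1/128) / (1 - 1/8192) = 127/128 / 8191/8192 = 8128/8191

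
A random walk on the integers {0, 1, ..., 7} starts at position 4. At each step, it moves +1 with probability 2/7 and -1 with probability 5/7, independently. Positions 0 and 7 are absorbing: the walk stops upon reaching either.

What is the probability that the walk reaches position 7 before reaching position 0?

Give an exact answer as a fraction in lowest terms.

Answer: 1624/25999

Derivation:
Biased walk: p = 2/7, q = 5/7, r = q/p = 5/2
Gambler's ruin: P(hit 7 before 0 | start at 4) = (1 - r^a)/(1 - r^N)
r^4 = 625/16; r^7 = 78125/128
P = (1 - 625/16) / (1 - 78125/128) = -609/16 / -77997/128 = 1624/25999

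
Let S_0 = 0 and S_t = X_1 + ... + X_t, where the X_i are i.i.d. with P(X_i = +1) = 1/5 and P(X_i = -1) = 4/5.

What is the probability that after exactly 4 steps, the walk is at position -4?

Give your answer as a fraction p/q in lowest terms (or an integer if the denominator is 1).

Answer: 256/625

Derivation:
To reach position -4 after 4 steps: need 0 steps of +1 and 4 steps of -1.
Number of such sequences: C(4,0) = 1
Each has probability (1/5)^0 · (4/5)^4 = 256/625
P = 1 · 256/625 = 256/625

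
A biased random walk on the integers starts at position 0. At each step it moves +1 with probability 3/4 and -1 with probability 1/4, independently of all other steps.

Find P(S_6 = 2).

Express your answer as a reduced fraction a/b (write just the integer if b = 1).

To reach position 2 after 6 steps: need 4 steps of +1 and 2 steps of -1.
Number of such sequences: C(6,4) = 15
Each has probability (3/4)^4 · (1/4)^2 = 81/4096
P = 15 · 81/4096 = 1215/4096

Answer: 1215/4096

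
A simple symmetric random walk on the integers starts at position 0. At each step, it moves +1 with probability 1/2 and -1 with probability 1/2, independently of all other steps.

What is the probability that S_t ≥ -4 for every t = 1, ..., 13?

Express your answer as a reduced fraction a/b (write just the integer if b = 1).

Let f(t,s) = #length-t paths at position s with S_1..S_t all ≥ -4.
f(t,s) = f(t-1,s-1) + f(t-1,s+1) for s ≥ -4; f(t,s) = 0 for s < -4.
t=0: f(0,0)=1
t=1: f(1,-1)=1 f(1,1)=1
t=2: f(2,-2)=1 f(2,0)=2 f(2,2)=1
t=3: f(3,-3)=1 f(3,-1)=3 f(3,1)=3 f(3,3)=1
t=4: f(4,-4)=1 f(4,-2)=4 f(4,0)=6 f(4,2)=4 f(4,4)=1
t=5: f(5,-3)=5 f(5,-1)=10 f(5,1)=10 f(5,3)=5 f(5,5)=1
t=6: f(6,-4)=5 f(6,-2)=15 f(6,0)=20 f(6,2)=15 f(6,4)=6 f(6,6)=1
t=7: f(7,-3)=20 f(7,-1)=35 f(7,1)=35 f(7,3)=21 f(7,5)=7 f(7,7)=1
t=8: f(8,-4)=20 f(8,-2)=55 f(8,0)=70 f(8,2)=56 f(8,4)=28 f(8,6)=8 f(8,8)=1
t=9: f(9,-3)=75 f(9,-1)=125 f(9,1)=126 f(9,3)=84 f(9,5)=36 f(9,7)=9 f(9,9)=1
t=10: f(10,-4)=75 f(10,-2)=200 f(10,0)=251 f(10,2)=210 f(10,4)=120 f(10,6)=45 f(10,8)=10 f(10,10)=1
t=11: f(11,-3)=275 f(11,-1)=451 f(11,1)=461 f(11,3)=330 f(11,5)=165 f(11,7)=55 f(11,9)=11 f(11,11)=1
t=12: f(12,-4)=275 f(12,-2)=726 f(12,0)=912 f(12,2)=791 f(12,4)=495 f(12,6)=220 f(12,8)=66 f(12,10)=12 f(12,12)=1
t=13: f(13,-3)=1001 f(13,-1)=1638 f(13,1)=1703 f(13,3)=1286 f(13,5)=715 f(13,7)=286 f(13,9)=78 f(13,11)=13 f(13,13)=1
Σ_s f(13,s) = 6721
P = 6721/8192 = 6721/8192

Answer: 6721/8192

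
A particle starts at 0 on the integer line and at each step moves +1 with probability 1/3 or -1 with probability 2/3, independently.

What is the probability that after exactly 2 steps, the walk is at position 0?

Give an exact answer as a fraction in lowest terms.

Answer: 4/9

Derivation:
To be at 0 after 2 steps: need exactly 1 step of +1 and 1 of -1.
Number of such sequences: C(2,1) = 2
Each has probability (1/3)^1 · (2/3)^1 = 2/9
P = 2 · 2/9 = 4/9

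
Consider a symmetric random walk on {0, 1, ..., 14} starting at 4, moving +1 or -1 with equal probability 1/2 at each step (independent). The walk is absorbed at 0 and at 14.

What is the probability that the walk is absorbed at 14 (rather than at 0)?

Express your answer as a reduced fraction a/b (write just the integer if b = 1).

Symmetric walk (p = 1/2): the harmonic-function argument gives P(hit 14 before 0 | start at 4) = a/N.
P = 4/14 = 2/7

Answer: 2/7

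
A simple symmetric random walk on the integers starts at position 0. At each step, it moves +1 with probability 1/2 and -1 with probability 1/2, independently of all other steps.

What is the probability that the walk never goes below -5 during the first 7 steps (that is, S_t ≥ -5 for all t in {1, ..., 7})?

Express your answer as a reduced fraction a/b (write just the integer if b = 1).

Let f(t,s) = #length-t paths at position s with S_1..S_t all ≥ -5.
f(t,s) = f(t-1,s-1) + f(t-1,s+1) for s ≥ -5; f(t,s) = 0 for s < -5.
t=0: f(0,0)=1
t=1: f(1,-1)=1 f(1,1)=1
t=2: f(2,-2)=1 f(2,0)=2 f(2,2)=1
t=3: f(3,-3)=1 f(3,-1)=3 f(3,1)=3 f(3,3)=1
t=4: f(4,-4)=1 f(4,-2)=4 f(4,0)=6 f(4,2)=4 f(4,4)=1
t=5: f(5,-5)=1 f(5,-3)=5 f(5,-1)=10 f(5,1)=10 f(5,3)=5 f(5,5)=1
t=6: f(6,-4)=6 f(6,-2)=15 f(6,0)=20 f(6,2)=15 f(6,4)=6 f(6,6)=1
t=7: f(7,-5)=6 f(7,-3)=21 f(7,-1)=35 f(7,1)=35 f(7,3)=21 f(7,5)=7 f(7,7)=1
Σ_s f(7,s) = 126
P = 126/128 = 63/64

Answer: 63/64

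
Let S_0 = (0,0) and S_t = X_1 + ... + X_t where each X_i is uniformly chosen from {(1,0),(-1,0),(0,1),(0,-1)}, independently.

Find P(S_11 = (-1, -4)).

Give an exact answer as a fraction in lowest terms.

Answer: 27225/2097152

Derivation:
Let h be the number of horizontal steps (so 11-h are vertical). To end at (-1,-4) need (h-1)/2 right-steps and ((11-h)-4)/2 up-steps.
Sum over h with 1 ≤ h ≤ 7, h ≡ 1 (mod 2), 11-h ≡ 0 (mod 2):
h=1: C(11,1)·C(1,0)·C(10,3) = 11·1·120 = 1320
h=3: C(11,3)·C(3,1)·C(8,2) = 165·3·28 = 13860
h=5: C(11,5)·C(5,2)·C(6,1) = 462·10·6 = 27720
h=7: C(11,7)·C(7,3)·C(4,0) = 330·35·1 = 11550
Total favorable: 54450
Total paths: 4^11 = 4194304
P = 54450/4194304 = 27225/2097152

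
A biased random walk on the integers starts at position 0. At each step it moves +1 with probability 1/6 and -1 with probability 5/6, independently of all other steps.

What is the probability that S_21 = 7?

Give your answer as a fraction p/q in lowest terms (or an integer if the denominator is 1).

To reach position 7 after 21 steps: need 14 steps of +1 and 7 steps of -1.
Number of such sequences: C(21,14) = 116280
Each has probability (1/6)^14 · (5/6)^7 = 78125/21936950640377856
P = 116280 · 78125/21936950640377856 = 126171875/304679870005248

Answer: 126171875/304679870005248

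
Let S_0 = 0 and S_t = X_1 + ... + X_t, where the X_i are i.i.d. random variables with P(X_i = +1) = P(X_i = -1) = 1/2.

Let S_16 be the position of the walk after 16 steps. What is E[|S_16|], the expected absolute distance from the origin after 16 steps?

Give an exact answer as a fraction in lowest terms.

S_16 takes values m ≡ 0 (mod 2) with |m| ≤ 16; P(S_16=m) = C(16,(16+m)/2)/2^16.
Total paths: 2^16 = 65536
Distribution: P(S=-16)=1/65536, P(S=-14)=16/65536, P(S=-12)=120/65536, P(S=-10)=560/65536, P(S=-8)=1820/65536, P(S=-6)=4368/65536, P(S=-4)=8008/65536, P(S=-2)=11440/65536, P(S=0)=12870/65536, P(S=2)=11440/65536, P(S=4)=8008/65536, P(S=6)=4368/65536, P(S=8)=1820/65536, P(S=10)=560/65536, P(S=12)=120/65536, P(S=14)=16/65536, P(S=16)=1/65536
E[|S_16|] = Σ_m |m|·P(S_16=m) = 205920/65536 = 6435/2048

Answer: 6435/2048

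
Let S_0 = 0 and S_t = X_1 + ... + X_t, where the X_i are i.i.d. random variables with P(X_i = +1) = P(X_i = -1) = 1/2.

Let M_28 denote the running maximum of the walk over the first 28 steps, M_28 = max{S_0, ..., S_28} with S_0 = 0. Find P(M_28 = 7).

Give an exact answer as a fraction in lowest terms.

Let M_28 = max(S_0,...,S_28). Use the reflection principle: for j ≥ 1, #{paths with M_28 ≥ j} = #{S_28 ≥ j} + #{S_28 ≥ j+1}.
By reflection, #{M_28 ≥ 7} = #{S_28 ≥ 7} + #{S_28 ≥ 8} = 24821333 + 24821333 = 49642666.
#{M_28 ≥ 8} = #{S_28 ≥ 8} + #{S_28 ≥ 9} = 24821333 + 11698223 = 36519556.
#{M_28 = 7} = 49642666 - 36519556 = 13123110.
P(M_28 = 7) = 13123110/268435456 = 6561555/134217728

Answer: 6561555/134217728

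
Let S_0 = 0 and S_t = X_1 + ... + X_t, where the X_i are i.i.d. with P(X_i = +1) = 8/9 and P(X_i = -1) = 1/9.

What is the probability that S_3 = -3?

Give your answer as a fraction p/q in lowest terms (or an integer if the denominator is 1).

To reach position -3 after 3 steps: need 0 steps of +1 and 3 steps of -1.
Number of such sequences: C(3,0) = 1
Each has probability (8/9)^0 · (1/9)^3 = 1/729
P = 1 · 1/729 = 1/729

Answer: 1/729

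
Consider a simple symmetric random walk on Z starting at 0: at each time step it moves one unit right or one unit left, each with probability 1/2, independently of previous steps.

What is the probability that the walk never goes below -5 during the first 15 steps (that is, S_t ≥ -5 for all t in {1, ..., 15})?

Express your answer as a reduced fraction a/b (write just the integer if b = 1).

Answer: 14443/16384

Derivation:
Let f(t,s) = #length-t paths at position s with S_1..S_t all ≥ -5.
f(t,s) = f(t-1,s-1) + f(t-1,s+1) for s ≥ -5; f(t,s) = 0 for s < -5.
t=0: f(0,0)=1
t=1: f(1,-1)=1 f(1,1)=1
t=2: f(2,-2)=1 f(2,0)=2 f(2,2)=1
t=3: f(3,-3)=1 f(3,-1)=3 f(3,1)=3 f(3,3)=1
t=4: f(4,-4)=1 f(4,-2)=4 f(4,0)=6 f(4,2)=4 f(4,4)=1
t=5: f(5,-5)=1 f(5,-3)=5 f(5,-1)=10 f(5,1)=10 f(5,3)=5 f(5,5)=1
t=6: f(6,-4)=6 f(6,-2)=15 f(6,0)=20 f(6,2)=15 f(6,4)=6 f(6,6)=1
t=7: f(7,-5)=6 f(7,-3)=21 f(7,-1)=35 f(7,1)=35 f(7,3)=21 f(7,5)=7 f(7,7)=1
t=8: f(8,-4)=27 f(8,-2)=56 f(8,0)=70 f(8,2)=56 f(8,4)=28 f(8,6)=8 f(8,8)=1
t=9: f(9,-5)=27 f(9,-3)=83 f(9,-1)=126 f(9,1)=126 f(9,3)=84 f(9,5)=36 f(9,7)=9 f(9,9)=1
t=10: f(10,-4)=110 f(10,-2)=209 f(10,0)=252 f(10,2)=210 f(10,4)=120 f(10,6)=45 f(10,8)=10 f(10,10)=1
t=11: f(11,-5)=110 f(11,-3)=319 f(11,-1)=461 f(11,1)=462 f(11,3)=330 f(11,5)=165 f(11,7)=55 f(11,9)=11 f(11,11)=1
t=12: f(12,-4)=429 f(12,-2)=780 f(12,0)=923 f(12,2)=792 f(12,4)=495 f(12,6)=220 f(12,8)=66 f(12,10)=12 f(12,12)=1
t=13: f(13,-5)=429 f(13,-3)=1209 f(13,-1)=1703 f(13,1)=1715 f(13,3)=1287 f(13,5)=715 f(13,7)=286 f(13,9)=78 f(13,11)=13 f(13,13)=1
t=14: f(14,-4)=1638 f(14,-2)=2912 f(14,0)=3418 f(14,2)=3002 f(14,4)=2002 f(14,6)=1001 f(14,8)=364 f(14,10)=91 f(14,12)=14 f(14,14)=1
t=15: f(15,-5)=1638 f(15,-3)=4550 f(15,-1)=6330 f(15,1)=6420 f(15,3)=5004 f(15,5)=3003 f(15,7)=1365 f(15,9)=455 f(15,11)=105 f(15,13)=15 f(15,15)=1
Σ_s f(15,s) = 28886
P = 28886/32768 = 14443/16384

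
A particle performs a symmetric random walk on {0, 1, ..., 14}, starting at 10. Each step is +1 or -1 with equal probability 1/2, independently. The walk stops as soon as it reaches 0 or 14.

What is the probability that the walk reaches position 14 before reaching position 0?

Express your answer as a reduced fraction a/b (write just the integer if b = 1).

Answer: 5/7

Derivation:
Symmetric walk (p = 1/2): the harmonic-function argument gives P(hit 14 before 0 | start at 10) = a/N.
P = 10/14 = 5/7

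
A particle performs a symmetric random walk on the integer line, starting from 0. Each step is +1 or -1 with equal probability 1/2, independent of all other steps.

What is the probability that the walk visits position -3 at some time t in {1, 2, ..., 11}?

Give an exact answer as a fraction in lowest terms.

Count via complement. Let g(t,s) = #length-t paths at position s with S_1..S_t all ≠ -3.
g(t,s) = g(t-1,s-1) + g(t-1,s+1) for s ≠ -3; g(t,-3) = 0.
t=0: g(0,0)=1
t=1: g(1,-1)=1 g(1,1)=1
t=2: g(2,-2)=1 g(2,0)=2 g(2,2)=1
t=3: g(3,-1)=3 g(3,1)=3 g(3,3)=1
t=4: g(4,-2)=3 g(4,0)=6 g(4,2)=4 g(4,4)=1
t=5: g(5,-1)=9 g(5,1)=10 g(5,3)=5 g(5,5)=1
t=6: g(6,-2)=9 g(6,0)=19 g(6,2)=15 g(6,4)=6 g(6,6)=1
t=7: g(7,-1)=28 g(7,1)=34 g(7,3)=21 g(7,5)=7 g(7,7)=1
t=8: g(8,-2)=28 g(8,0)=62 g(8,2)=55 g(8,4)=28 g(8,6)=8 g(8,8)=1
t=9: g(9,-1)=90 g(9,1)=117 g(9,3)=83 g(9,5)=36 g(9,7)=9 g(9,9)=1
t=10: g(10,-2)=90 g(10,0)=207 g(10,2)=200 g(10,4)=119 g(10,6)=45 g(10,8)=10 g(10,10)=1
t=11: g(11,-1)=297 g(11,1)=407 g(11,3)=319 g(11,5)=164 g(11,7)=55 g(11,9)=11 g(11,11)=1
Paths never hitting -3: Σ_s g(11,s) = 1254
Paths hitting -3: 2^11 - 1254 = 794
P = 794/2048 = 397/1024

Answer: 397/1024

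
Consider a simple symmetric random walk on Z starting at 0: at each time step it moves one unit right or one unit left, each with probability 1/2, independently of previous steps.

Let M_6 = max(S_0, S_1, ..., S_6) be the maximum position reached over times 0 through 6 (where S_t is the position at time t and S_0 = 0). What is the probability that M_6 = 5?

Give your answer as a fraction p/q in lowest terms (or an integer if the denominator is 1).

Answer: 1/64

Derivation:
Let M_6 = max(S_0,...,S_6). Use the reflection principle: for j ≥ 1, #{paths with M_6 ≥ j} = #{S_6 ≥ j} + #{S_6 ≥ j+1}.
By reflection, #{M_6 ≥ 5} = #{S_6 ≥ 5} + #{S_6 ≥ 6} = 1 + 1 = 2.
#{M_6 ≥ 6} = #{S_6 ≥ 6} + #{S_6 ≥ 7} = 1 + 0 = 1.
#{M_6 = 5} = 2 - 1 = 1.
P(M_6 = 5) = 1/64 = 1/64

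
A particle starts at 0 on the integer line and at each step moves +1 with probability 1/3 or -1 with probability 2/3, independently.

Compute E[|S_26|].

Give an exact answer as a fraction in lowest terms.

S_26 takes values m ≡ 0 (mod 2) with |m| ≤ 26; P(S_26=m) = C(26,(26+m)/2) · (1/3)^((26+m)/2) · (2/3)^((26-m)/2).
Distribution: P(S=-26)=67108864/2541865828329, P(S=-24)=872415232/2541865828329, P(S=-22)=5452595200/2541865828329, P(S=-20)=21810380800/2541865828329, P(S=-18)=62704844800/2541865828329, P(S=-16)=137950658560/2541865828329, P(S=-14)=241413652480/2541865828329, P(S=-12)=344876646400/2541865828329, P(S=-10)=409541017600/2541865828329, P(S=-8)=409541017600/2541865828329, P(S=-6)=348109864960/2541865828329, P(S=-4)=253170810880/2541865828329, P(S=-2)=158231756800/2541865828329, P(S=0)=85201715200/2541865828329, P(S=2)=39557939200/2541865828329, P(S=4)=15823175680/2541865828329, P(S=6)=5439216640/2541865828329, P(S=8)=1599769600/2541865828329, P(S=10)=399942400/2541865828329, P(S=12)=84198400/2541865828329, P(S=14)=14734720/2541865828329, P(S=16)=2104960/2541865828329, P(S=18)=239200/2541865828329, P(S=20)=20800/2541865828329, P(S=22)=1300/2541865828329, P(S=24)=52/2541865828329, P(S=26)=1/2541865828329
E[|S_26|] = Σ_m |m|·P(S_26=m) = 22415696964466/2541865828329

Answer: 22415696964466/2541865828329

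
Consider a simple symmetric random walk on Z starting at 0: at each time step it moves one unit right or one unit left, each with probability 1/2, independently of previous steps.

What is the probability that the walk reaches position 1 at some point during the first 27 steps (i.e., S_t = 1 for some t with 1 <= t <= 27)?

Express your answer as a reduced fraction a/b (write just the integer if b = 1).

Count via complement. Let g(t,s) = #length-t paths at position s with S_1..S_t all ≠ 1.
g(t,s) = g(t-1,s-1) + g(t-1,s+1) for s ≠ 1; g(t,1) = 0.
t=0: g(0,0)=1
t=1: g(1,-1)=1
t=2: g(2,-2)=1 g(2,0)=1
t=3: g(3,-3)=1 g(3,-1)=2
t=4: g(4,-4)=1 g(4,-2)=3 g(4,0)=2
t=5: g(5,-5)=1 g(5,-3)=4 g(5,-1)=5
t=6: g(6,-6)=1 g(6,-4)=5 g(6,-2)=9 g(6,0)=5
t=7: g(7,-7)=1 g(7,-5)=6 g(7,-3)=14 g(7,-1)=14
t=8: g(8,-8)=1 g(8,-6)=7 g(8,-4)=20 g(8,-2)=28 g(8,0)=14
t=9: g(9,-9)=1 g(9,-7)=8 g(9,-5)=27 g(9,-3)=48 g(9,-1)=42
t=10: g(10,-10)=1 g(10,-8)=9 g(10,-6)=35 g(10,-4)=75 g(10,-2)=90 g(10,0)=42
t=11: g(11,-11)=1 g(11,-9)=10 g(11,-7)=44 g(11,-5)=110 g(11,-3)=165 g(11,-1)=132
t=12: g(12,-12)=1 g(12,-10)=11 g(12,-8)=54 g(12,-6)=154 g(12,-4)=275 g(12,-2)=297 g(12,0)=132
t=13: g(13,-13)=1 g(13,-11)=12 g(13,-9)=65 g(13,-7)=208 g(13,-5)=429 g(13,-3)=572 g(13,-1)=429
t=14: g(14,-14)=1 g(14,-12)=13 g(14,-10)=77 g(14,-8)=273 g(14,-6)=637 g(14,-4)=1001 g(14,-2)=1001 g(14,0)=429
t=15: g(15,-15)=1 g(15,-13)=14 g(15,-11)=90 g(15,-9)=350 g(15,-7)=910 g(15,-5)=1638 g(15,-3)=2002 g(15,-1)=1430
t=16: g(16,-16)=1 g(16,-14)=15 g(16,-12)=104 g(16,-10)=440 g(16,-8)=1260 g(16,-6)=2548 g(16,-4)=3640 g(16,-2)=3432 g(16,0)=1430
t=17: g(17,-17)=1 g(17,-15)=16 g(17,-13)=119 g(17,-11)=544 g(17,-9)=1700 g(17,-7)=3808 g(17,-5)=6188 g(17,-3)=7072 g(17,-1)=4862
t=18: g(18,-18)=1 g(18,-16)=17 g(18,-14)=135 g(18,-12)=663 g(18,-10)=2244 g(18,-8)=5508 g(18,-6)=9996 g(18,-4)=13260 g(18,-2)=11934 g(18,0)=4862
t=19: g(19,-19)=1 g(19,-17)=18 g(19,-15)=152 g(19,-13)=798 g(19,-11)=2907 g(19,-9)=7752 g(19,-7)=15504 g(19,-5)=23256 g(19,-3)=25194 g(19,-1)=16796
t=20: g(20,-20)=1 g(20,-18)=19 g(20,-16)=170 g(20,-14)=950 g(20,-12)=3705 g(20,-10)=10659 g(20,-8)=23256 g(20,-6)=38760 g(20,-4)=48450 g(20,-2)=41990 g(20,0)=16796
t=21: g(21,-21)=1 g(21,-19)=20 g(21,-17)=189 g(21,-15)=1120 g(21,-13)=4655 g(21,-11)=14364 g(21,-9)=33915 g(21,-7)=62016 g(21,-5)=87210 g(21,-3)=90440 g(21,-1)=58786
t=22: g(22,-22)=1 g(22,-20)=21 g(22,-18)=209 g(22,-16)=1309 g(22,-14)=5775 g(22,-12)=19019 g(22,-10)=48279 g(22,-8)=95931 g(22,-6)=149226 g(22,-4)=177650 g(22,-2)=149226 g(22,0)=58786
t=23: g(23,-23)=1 g(23,-21)=22 g(23,-19)=230 g(23,-17)=1518 g(23,-15)=7084 g(23,-13)=24794 g(23,-11)=67298 g(23,-9)=144210 g(23,-7)=245157 g(23,-5)=326876 g(23,-3)=326876 g(23,-1)=208012
t=24: g(24,-24)=1 g(24,-22)=23 g(24,-20)=252 g(24,-18)=1748 g(24,-16)=8602 g(24,-14)=31878 g(24,-12)=92092 g(24,-10)=211508 g(24,-8)=389367 g(24,-6)=572033 g(24,-4)=653752 g(24,-2)=534888 g(24,0)=208012
t=25: g(25,-25)=1 g(25,-23)=24 g(25,-21)=275 g(25,-19)=2000 g(25,-17)=10350 g(25,-15)=40480 g(25,-13)=123970 g(25,-11)=303600 g(25,-9)=600875 g(25,-7)=961400 g(25,-5)=1225785 g(25,-3)=1188640 g(25,-1)=742900
t=26: g(26,-26)=1 g(26,-24)=25 g(26,-22)=299 g(26,-20)=2275 g(26,-18)=12350 g(26,-16)=50830 g(26,-14)=164450 g(26,-12)=427570 g(26,-10)=904475 g(26,-8)=1562275 g(26,-6)=2187185 g(26,-4)=2414425 g(26,-2)=1931540 g(26,0)=742900
t=27: g(27,-27)=1 g(27,-25)=26 g(27,-23)=324 g(27,-21)=2574 g(27,-19)=14625 g(27,-17)=63180 g(27,-15)=215280 g(27,-13)=592020 g(27,-11)=1332045 g(27,-9)=2466750 g(27,-7)=3749460 g(27,-5)=4601610 g(27,-3)=4345965 g(27,-1)=2674440
Paths never hitting 1: Σ_s g(27,s) = 20058300
Paths hitting 1: 2^27 - 20058300 = 114159428
P = 114159428/134217728 = 28539857/33554432

Answer: 28539857/33554432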